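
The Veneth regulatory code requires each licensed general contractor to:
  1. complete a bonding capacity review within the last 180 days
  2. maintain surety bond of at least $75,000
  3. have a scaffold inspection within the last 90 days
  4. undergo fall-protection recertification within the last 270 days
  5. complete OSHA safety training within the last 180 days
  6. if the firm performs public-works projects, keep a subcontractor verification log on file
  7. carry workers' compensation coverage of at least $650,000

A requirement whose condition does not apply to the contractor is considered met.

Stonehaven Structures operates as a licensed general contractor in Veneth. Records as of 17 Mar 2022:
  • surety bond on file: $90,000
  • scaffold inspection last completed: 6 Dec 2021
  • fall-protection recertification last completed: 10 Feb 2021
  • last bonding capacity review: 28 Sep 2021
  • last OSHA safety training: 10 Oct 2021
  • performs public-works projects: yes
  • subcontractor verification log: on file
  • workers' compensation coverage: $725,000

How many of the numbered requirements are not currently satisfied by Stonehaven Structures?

1. bonding capacity review 170 days ago vs limit 180 → met
2. surety bond $90,000 ≥ $75,000 → met
3. scaffold inspection 101 days ago vs limit 90 → not met
4. fall-protection recertification 400 days ago vs limit 270 → not met
5. OSHA safety training 158 days ago vs limit 180 → met
6. condition 'performs public-works projects' holds; subcontractor verification log present → met
7. workers' compensation coverage $725,000 ≥ $650,000 → met
Not met: 2 of 7

2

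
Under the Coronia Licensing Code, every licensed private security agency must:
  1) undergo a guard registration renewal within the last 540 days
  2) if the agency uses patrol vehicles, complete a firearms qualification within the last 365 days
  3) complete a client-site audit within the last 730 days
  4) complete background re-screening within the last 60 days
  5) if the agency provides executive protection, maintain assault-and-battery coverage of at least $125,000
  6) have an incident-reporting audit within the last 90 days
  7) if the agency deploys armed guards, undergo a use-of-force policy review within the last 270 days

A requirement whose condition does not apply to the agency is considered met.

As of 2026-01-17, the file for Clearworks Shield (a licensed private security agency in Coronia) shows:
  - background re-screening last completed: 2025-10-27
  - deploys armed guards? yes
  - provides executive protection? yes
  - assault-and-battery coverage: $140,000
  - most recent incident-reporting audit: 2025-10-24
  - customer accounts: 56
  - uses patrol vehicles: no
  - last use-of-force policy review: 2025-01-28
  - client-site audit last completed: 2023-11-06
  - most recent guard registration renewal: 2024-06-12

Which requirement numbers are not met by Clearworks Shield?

1. guard registration renewal 584 days ago vs limit 540 → not met
2. condition 'uses patrol vehicles' does not hold → requirement n/a → met
3. client-site audit 803 days ago vs limit 730 → not met
4. background re-screening 82 days ago vs limit 60 → not met
5. condition 'provides executive protection' holds; assault-and-battery coverage $140,000 ≥ $125,000 → met
6. incident-reporting audit 85 days ago vs limit 90 → met
7. condition 'deploys armed guards' holds; use-of-force policy review 354 days ago vs limit 270 → not met
Not met: 1, 3, 4, 7

1, 3, 4, 7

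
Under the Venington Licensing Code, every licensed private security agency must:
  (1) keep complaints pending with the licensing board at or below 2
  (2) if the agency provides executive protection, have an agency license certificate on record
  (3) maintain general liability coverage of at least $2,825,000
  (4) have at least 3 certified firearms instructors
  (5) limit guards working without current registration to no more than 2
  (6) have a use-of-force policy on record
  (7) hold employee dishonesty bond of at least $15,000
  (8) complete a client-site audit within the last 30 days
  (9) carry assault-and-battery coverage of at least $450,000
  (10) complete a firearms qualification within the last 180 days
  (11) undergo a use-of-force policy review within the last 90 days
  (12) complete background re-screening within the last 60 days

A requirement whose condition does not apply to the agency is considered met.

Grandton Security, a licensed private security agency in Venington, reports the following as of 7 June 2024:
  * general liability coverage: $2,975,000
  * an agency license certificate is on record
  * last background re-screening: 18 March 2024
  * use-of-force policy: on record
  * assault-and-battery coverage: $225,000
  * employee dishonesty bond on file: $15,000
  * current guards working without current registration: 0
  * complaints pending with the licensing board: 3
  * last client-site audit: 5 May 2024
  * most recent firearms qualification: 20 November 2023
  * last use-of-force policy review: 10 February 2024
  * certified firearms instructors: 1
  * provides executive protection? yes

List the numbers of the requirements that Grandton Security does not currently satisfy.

1. complaints pending with the licensing board 3 > 2 → not met
2. condition 'provides executive protection' holds; agency license certificate present → met
3. general liability coverage $2,975,000 ≥ $2,825,000 → met
4. certified firearms instructors 1 < 3 → not met
5. guards working without current registration 0 ≤ 2 → met
6. use-of-force policy present → met
7. employee dishonesty bond $15,000 ≥ $15,000 → met
8. client-site audit 33 days ago vs limit 30 → not met
9. assault-and-battery coverage $225,000 < $450,000 → not met
10. firearms qualification 200 days ago vs limit 180 → not met
11. use-of-force policy review 118 days ago vs limit 90 → not met
12. background re-screening 81 days ago vs limit 60 → not met
Not met: 1, 4, 8, 9, 10, 11, 12

1, 4, 8, 9, 10, 11, 12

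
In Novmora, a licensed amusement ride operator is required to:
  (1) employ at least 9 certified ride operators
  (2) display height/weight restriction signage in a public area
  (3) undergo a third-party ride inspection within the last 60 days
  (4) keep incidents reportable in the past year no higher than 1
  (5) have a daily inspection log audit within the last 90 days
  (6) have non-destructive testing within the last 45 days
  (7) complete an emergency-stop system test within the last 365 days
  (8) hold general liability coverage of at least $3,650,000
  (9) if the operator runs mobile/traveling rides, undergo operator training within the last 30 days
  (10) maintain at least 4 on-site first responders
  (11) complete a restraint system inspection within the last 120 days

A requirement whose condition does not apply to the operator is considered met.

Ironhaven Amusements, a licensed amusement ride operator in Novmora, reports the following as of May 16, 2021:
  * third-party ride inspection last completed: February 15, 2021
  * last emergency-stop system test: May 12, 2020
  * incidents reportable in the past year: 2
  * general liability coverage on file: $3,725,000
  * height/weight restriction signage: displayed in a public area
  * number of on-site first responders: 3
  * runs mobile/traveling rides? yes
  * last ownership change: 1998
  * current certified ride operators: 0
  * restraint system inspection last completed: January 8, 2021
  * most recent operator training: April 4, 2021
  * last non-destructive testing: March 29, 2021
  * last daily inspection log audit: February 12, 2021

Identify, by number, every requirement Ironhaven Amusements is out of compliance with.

1, 3, 4, 5, 6, 7, 9, 10, 11

1. certified ride operators 0 < 9 → not met
2. height/weight restriction signage present → met
3. third-party ride inspection 90 days ago vs limit 60 → not met
4. incidents reportable in the past year 2 > 1 → not met
5. daily inspection log audit 93 days ago vs limit 90 → not met
6. non-destructive testing 48 days ago vs limit 45 → not met
7. emergency-stop system test 369 days ago vs limit 365 → not met
8. general liability coverage $3,725,000 ≥ $3,650,000 → met
9. condition 'runs mobile/traveling rides' holds; operator training 42 days ago vs limit 30 → not met
10. on-site first responders 3 < 4 → not met
11. restraint system inspection 128 days ago vs limit 120 → not met
Not met: 1, 3, 4, 5, 6, 7, 9, 10, 11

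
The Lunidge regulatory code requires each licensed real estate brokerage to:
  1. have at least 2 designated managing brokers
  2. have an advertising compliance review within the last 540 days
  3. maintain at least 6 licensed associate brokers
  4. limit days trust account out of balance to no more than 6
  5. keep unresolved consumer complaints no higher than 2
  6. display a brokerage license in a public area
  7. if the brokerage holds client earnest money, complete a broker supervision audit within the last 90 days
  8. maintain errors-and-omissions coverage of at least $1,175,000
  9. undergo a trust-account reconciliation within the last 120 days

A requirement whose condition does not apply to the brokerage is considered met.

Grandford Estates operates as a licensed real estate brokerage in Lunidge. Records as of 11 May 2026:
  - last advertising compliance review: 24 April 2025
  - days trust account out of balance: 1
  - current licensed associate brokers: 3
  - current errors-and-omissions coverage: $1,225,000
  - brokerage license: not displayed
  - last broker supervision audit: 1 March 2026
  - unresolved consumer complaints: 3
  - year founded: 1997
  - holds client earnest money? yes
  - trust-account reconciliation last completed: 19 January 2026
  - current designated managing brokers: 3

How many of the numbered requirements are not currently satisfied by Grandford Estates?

1. designated managing brokers 3 ≥ 2 → met
2. advertising compliance review 382 days ago vs limit 540 → met
3. licensed associate brokers 3 < 6 → not met
4. days trust account out of balance 1 ≤ 6 → met
5. unresolved consumer complaints 3 > 2 → not met
6. brokerage license absent → not met
7. condition 'holds client earnest money' holds; broker supervision audit 71 days ago vs limit 90 → met
8. errors-and-omissions coverage $1,225,000 ≥ $1,175,000 → met
9. trust-account reconciliation 112 days ago vs limit 120 → met
Not met: 3 of 9

3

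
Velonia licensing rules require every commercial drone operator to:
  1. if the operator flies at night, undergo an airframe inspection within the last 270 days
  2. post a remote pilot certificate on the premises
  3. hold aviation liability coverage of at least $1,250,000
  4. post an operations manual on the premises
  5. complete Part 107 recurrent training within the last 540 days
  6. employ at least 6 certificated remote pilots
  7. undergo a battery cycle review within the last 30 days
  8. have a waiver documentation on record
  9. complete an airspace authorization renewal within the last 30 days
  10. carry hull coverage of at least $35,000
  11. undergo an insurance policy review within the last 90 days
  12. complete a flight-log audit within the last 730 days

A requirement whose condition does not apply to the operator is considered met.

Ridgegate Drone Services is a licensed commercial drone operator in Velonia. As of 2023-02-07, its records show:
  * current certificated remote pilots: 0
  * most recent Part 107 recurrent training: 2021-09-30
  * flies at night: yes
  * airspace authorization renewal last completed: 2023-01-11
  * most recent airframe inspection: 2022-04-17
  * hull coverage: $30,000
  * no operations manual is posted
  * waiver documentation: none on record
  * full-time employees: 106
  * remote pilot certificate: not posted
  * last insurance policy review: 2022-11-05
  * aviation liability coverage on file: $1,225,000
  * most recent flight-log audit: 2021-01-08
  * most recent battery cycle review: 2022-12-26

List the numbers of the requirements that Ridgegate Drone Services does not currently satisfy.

1. condition 'flies at night' holds; airframe inspection 296 days ago vs limit 270 → not met
2. remote pilot certificate absent → not met
3. aviation liability coverage $1,225,000 < $1,250,000 → not met
4. operations manual absent → not met
5. Part 107 recurrent training 495 days ago vs limit 540 → met
6. certificated remote pilots 0 < 6 → not met
7. battery cycle review 43 days ago vs limit 30 → not met
8. waiver documentation absent → not met
9. airspace authorization renewal 27 days ago vs limit 30 → met
10. hull coverage $30,000 < $35,000 → not met
11. insurance policy review 94 days ago vs limit 90 → not met
12. flight-log audit 760 days ago vs limit 730 → not met
Not met: 1, 2, 3, 4, 6, 7, 8, 10, 11, 12

1, 2, 3, 4, 6, 7, 8, 10, 11, 12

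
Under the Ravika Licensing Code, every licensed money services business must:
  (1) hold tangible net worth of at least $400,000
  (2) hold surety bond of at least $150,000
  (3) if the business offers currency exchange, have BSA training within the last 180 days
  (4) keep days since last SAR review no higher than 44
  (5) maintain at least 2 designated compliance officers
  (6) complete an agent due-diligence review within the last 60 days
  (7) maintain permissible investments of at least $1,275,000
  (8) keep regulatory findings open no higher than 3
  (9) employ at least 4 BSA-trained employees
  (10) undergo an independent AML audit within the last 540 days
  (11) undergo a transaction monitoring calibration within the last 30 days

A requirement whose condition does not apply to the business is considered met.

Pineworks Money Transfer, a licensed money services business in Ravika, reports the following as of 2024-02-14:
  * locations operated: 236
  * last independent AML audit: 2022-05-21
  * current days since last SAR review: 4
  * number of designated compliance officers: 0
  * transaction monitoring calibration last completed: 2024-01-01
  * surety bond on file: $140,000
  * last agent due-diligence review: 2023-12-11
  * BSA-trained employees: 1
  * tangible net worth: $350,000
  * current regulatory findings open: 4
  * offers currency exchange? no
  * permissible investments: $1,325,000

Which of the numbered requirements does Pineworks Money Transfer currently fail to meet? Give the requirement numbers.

1. tangible net worth $350,000 < $400,000 → not met
2. surety bond $140,000 < $150,000 → not met
3. condition 'offers currency exchange' does not hold → requirement n/a → met
4. days since last SAR review 4 ≤ 44 → met
5. designated compliance officers 0 < 2 → not met
6. agent due-diligence review 65 days ago vs limit 60 → not met
7. permissible investments $1,325,000 ≥ $1,275,000 → met
8. regulatory findings open 4 > 3 → not met
9. BSA-trained employees 1 < 4 → not met
10. independent AML audit 634 days ago vs limit 540 → not met
11. transaction monitoring calibration 44 days ago vs limit 30 → not met
Not met: 1, 2, 5, 6, 8, 9, 10, 11

1, 2, 5, 6, 8, 9, 10, 11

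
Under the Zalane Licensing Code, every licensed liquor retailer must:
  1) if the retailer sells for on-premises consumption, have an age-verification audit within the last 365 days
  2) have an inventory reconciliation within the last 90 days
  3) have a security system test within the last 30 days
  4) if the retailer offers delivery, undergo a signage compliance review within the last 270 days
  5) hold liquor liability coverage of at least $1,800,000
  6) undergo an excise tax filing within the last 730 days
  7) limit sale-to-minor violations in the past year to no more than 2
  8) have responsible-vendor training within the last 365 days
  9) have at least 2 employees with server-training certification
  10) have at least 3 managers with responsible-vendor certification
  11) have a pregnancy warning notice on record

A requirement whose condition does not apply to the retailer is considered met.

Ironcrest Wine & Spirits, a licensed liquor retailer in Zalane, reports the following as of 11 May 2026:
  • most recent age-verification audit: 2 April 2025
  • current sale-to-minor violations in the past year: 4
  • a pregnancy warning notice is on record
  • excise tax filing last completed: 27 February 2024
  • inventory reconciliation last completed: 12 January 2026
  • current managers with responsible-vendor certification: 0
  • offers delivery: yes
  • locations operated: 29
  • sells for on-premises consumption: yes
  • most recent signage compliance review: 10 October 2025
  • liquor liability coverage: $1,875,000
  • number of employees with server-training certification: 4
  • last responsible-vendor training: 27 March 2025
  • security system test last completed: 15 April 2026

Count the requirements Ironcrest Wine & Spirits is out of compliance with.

1. condition 'sells for on-premises consumption' holds; age-verification audit 404 days ago vs limit 365 → not met
2. inventory reconciliation 119 days ago vs limit 90 → not met
3. security system test 26 days ago vs limit 30 → met
4. condition 'offers delivery' holds; signage compliance review 213 days ago vs limit 270 → met
5. liquor liability coverage $1,875,000 ≥ $1,800,000 → met
6. excise tax filing 804 days ago vs limit 730 → not met
7. sale-to-minor violations in the past year 4 > 2 → not met
8. responsible-vendor training 410 days ago vs limit 365 → not met
9. employees with server-training certification 4 ≥ 2 → met
10. managers with responsible-vendor certification 0 < 3 → not met
11. pregnancy warning notice present → met
Not met: 6 of 11

6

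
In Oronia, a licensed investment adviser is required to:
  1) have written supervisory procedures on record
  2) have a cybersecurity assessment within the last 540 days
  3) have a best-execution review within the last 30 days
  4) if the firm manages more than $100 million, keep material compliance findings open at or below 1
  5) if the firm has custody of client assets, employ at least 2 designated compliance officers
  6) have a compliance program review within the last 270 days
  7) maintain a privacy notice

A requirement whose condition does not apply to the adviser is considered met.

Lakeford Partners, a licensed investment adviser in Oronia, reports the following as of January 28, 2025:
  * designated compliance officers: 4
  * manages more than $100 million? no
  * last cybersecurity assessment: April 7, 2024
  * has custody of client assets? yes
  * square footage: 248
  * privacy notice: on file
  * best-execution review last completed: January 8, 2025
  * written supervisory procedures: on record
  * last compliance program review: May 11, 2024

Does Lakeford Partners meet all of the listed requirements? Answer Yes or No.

Yes

1. written supervisory procedures present → met
2. cybersecurity assessment 296 days ago vs limit 540 → met
3. best-execution review 20 days ago vs limit 30 → met
4. condition 'manages more than $100 million' does not hold → requirement n/a → met
5. condition 'has custody of client assets' holds; designated compliance officers 4 ≥ 2 → met
6. compliance program review 262 days ago vs limit 270 → met
7. privacy notice present → met
All met.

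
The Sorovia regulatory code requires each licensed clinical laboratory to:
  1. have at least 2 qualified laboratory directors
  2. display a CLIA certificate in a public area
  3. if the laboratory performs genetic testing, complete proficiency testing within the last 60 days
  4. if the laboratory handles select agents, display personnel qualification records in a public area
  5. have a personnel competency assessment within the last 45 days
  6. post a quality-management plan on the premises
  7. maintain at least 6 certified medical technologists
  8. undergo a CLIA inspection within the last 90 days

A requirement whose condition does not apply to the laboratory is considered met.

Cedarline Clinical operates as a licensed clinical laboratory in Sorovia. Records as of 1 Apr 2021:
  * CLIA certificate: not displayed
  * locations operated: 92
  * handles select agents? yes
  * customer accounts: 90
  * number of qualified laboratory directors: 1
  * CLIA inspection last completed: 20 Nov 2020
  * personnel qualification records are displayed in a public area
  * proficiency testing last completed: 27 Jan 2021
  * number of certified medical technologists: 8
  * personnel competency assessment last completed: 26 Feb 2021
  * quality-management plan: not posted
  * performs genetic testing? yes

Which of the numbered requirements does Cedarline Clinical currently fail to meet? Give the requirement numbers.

1, 2, 3, 6, 8

1. qualified laboratory directors 1 < 2 → not met
2. CLIA certificate absent → not met
3. condition 'performs genetic testing' holds; proficiency testing 64 days ago vs limit 60 → not met
4. condition 'handles select agents' holds; personnel qualification records present → met
5. personnel competency assessment 34 days ago vs limit 45 → met
6. quality-management plan absent → not met
7. certified medical technologists 8 ≥ 6 → met
8. CLIA inspection 132 days ago vs limit 90 → not met
Not met: 1, 2, 3, 6, 8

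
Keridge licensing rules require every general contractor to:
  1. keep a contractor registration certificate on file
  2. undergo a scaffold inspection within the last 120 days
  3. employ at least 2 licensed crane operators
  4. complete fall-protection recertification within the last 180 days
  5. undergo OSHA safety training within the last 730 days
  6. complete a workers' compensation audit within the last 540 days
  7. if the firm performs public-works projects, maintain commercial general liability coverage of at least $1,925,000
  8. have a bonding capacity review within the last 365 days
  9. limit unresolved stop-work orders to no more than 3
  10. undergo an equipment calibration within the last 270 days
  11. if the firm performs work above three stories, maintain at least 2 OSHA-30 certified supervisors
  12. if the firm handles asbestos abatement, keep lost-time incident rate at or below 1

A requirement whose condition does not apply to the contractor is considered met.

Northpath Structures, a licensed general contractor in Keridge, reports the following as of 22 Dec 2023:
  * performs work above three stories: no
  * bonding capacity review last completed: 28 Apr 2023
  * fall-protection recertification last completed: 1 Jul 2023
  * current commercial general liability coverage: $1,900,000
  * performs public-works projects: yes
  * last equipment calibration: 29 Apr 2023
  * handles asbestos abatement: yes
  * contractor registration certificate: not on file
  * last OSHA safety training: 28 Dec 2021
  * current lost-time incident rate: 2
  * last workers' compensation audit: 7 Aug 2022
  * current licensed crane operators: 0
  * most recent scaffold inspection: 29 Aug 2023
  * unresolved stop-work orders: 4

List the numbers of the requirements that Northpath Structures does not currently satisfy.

1, 3, 7, 9, 12

1. contractor registration certificate absent → not met
2. scaffold inspection 115 days ago vs limit 120 → met
3. licensed crane operators 0 < 2 → not met
4. fall-protection recertification 174 days ago vs limit 180 → met
5. OSHA safety training 724 days ago vs limit 730 → met
6. workers' compensation audit 502 days ago vs limit 540 → met
7. condition 'performs public-works projects' holds; commercial general liability coverage $1,900,000 < $1,925,000 → not met
8. bonding capacity review 238 days ago vs limit 365 → met
9. unresolved stop-work orders 4 > 3 → not met
10. equipment calibration 237 days ago vs limit 270 → met
11. condition 'performs work above three stories' does not hold → requirement n/a → met
12. condition 'handles asbestos abatement' holds; lost-time incident rate 2 > 1 → not met
Not met: 1, 3, 7, 9, 12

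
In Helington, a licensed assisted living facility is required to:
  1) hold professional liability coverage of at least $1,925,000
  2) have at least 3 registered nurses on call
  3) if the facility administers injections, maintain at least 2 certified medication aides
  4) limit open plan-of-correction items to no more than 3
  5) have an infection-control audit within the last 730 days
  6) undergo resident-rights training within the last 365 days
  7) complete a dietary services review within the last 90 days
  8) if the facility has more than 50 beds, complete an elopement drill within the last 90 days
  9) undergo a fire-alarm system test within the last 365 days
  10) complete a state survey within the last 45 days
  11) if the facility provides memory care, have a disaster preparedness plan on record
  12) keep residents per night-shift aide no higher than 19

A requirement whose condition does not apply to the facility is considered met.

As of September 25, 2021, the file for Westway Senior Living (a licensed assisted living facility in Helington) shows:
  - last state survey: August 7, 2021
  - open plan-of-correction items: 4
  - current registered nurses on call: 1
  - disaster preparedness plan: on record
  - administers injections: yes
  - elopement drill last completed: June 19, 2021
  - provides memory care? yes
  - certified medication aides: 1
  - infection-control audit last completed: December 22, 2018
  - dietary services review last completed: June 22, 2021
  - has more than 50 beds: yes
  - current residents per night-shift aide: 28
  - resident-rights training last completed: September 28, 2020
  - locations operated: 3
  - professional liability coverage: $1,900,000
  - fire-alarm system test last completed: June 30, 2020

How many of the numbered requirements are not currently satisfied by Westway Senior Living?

10

1. professional liability coverage $1,900,000 < $1,925,000 → not met
2. registered nurses on call 1 < 3 → not met
3. condition 'administers injections' holds; certified medication aides 1 < 2 → not met
4. open plan-of-correction items 4 > 3 → not met
5. infection-control audit 1008 days ago vs limit 730 → not met
6. resident-rights training 362 days ago vs limit 365 → met
7. dietary services review 95 days ago vs limit 90 → not met
8. condition 'has more than 50 beds' holds; elopement drill 98 days ago vs limit 90 → not met
9. fire-alarm system test 452 days ago vs limit 365 → not met
10. state survey 49 days ago vs limit 45 → not met
11. condition 'provides memory care' holds; disaster preparedness plan present → met
12. residents per night-shift aide 28 > 19 → not met
Not met: 10 of 12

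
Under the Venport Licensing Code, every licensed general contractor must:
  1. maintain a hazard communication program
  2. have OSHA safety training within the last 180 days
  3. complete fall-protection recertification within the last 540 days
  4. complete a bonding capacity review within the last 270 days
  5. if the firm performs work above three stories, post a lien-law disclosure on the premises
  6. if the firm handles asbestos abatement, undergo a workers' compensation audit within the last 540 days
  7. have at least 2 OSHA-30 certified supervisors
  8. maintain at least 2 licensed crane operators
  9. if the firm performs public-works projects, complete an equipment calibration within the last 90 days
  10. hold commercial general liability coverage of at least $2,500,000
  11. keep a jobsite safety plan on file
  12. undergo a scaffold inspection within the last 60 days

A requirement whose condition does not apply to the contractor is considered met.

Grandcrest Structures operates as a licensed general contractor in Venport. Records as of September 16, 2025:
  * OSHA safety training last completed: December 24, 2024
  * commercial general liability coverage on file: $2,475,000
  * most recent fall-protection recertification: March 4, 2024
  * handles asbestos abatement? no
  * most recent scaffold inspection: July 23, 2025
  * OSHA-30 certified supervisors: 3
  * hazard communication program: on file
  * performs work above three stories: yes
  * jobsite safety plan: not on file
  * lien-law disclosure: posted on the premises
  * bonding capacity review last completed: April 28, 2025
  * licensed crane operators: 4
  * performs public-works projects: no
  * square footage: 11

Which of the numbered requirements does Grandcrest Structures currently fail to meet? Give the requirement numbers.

1. hazard communication program present → met
2. OSHA safety training 266 days ago vs limit 180 → not met
3. fall-protection recertification 561 days ago vs limit 540 → not met
4. bonding capacity review 141 days ago vs limit 270 → met
5. condition 'performs work above three stories' holds; lien-law disclosure present → met
6. condition 'handles asbestos abatement' does not hold → requirement n/a → met
7. OSHA-30 certified supervisors 3 ≥ 2 → met
8. licensed crane operators 4 ≥ 2 → met
9. condition 'performs public-works projects' does not hold → requirement n/a → met
10. commercial general liability coverage $2,475,000 < $2,500,000 → not met
11. jobsite safety plan absent → not met
12. scaffold inspection 55 days ago vs limit 60 → met
Not met: 2, 3, 10, 11

2, 3, 10, 11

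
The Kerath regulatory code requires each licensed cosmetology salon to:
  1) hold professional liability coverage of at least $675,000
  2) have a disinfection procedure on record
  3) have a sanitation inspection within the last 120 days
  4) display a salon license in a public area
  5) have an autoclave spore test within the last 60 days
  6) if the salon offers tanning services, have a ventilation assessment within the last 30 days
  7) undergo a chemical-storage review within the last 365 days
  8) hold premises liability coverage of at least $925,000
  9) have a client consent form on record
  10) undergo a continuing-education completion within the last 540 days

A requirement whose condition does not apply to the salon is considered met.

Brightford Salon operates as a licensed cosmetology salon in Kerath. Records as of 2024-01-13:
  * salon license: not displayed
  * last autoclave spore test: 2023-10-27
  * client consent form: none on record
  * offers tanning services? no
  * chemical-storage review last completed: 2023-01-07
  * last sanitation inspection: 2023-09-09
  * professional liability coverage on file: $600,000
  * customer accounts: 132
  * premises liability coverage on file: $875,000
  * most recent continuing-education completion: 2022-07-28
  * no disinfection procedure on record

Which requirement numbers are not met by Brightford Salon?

1. professional liability coverage $600,000 < $675,000 → not met
2. disinfection procedure absent → not met
3. sanitation inspection 126 days ago vs limit 120 → not met
4. salon license absent → not met
5. autoclave spore test 78 days ago vs limit 60 → not met
6. condition 'offers tanning services' does not hold → requirement n/a → met
7. chemical-storage review 371 days ago vs limit 365 → not met
8. premises liability coverage $875,000 < $925,000 → not met
9. client consent form absent → not met
10. continuing-education completion 534 days ago vs limit 540 → met
Not met: 1, 2, 3, 4, 5, 7, 8, 9

1, 2, 3, 4, 5, 7, 8, 9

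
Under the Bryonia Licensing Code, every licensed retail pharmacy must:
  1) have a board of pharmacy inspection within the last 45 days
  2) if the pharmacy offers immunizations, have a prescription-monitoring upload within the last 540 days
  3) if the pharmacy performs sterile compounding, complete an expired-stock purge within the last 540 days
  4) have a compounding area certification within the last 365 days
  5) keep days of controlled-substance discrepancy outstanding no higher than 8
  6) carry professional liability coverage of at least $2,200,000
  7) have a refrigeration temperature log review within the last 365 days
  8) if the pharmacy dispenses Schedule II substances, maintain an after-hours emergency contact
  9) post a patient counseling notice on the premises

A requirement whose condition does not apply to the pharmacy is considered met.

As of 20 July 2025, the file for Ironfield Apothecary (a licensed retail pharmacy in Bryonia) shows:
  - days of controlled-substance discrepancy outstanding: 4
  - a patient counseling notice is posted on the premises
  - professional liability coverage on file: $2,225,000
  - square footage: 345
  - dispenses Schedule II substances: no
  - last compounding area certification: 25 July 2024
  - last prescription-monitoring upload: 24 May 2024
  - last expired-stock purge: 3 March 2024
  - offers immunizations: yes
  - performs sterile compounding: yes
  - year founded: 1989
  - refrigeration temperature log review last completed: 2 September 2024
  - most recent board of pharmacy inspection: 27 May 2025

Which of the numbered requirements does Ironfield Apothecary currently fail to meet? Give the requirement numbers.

1. board of pharmacy inspection 54 days ago vs limit 45 → not met
2. condition 'offers immunizations' holds; prescription-monitoring upload 422 days ago vs limit 540 → met
3. condition 'performs sterile compounding' holds; expired-stock purge 504 days ago vs limit 540 → met
4. compounding area certification 360 days ago vs limit 365 → met
5. days of controlled-substance discrepancy outstanding 4 ≤ 8 → met
6. professional liability coverage $2,225,000 ≥ $2,200,000 → met
7. refrigeration temperature log review 321 days ago vs limit 365 → met
8. condition 'dispenses Schedule II substances' does not hold → requirement n/a → met
9. patient counseling notice present → met
Not met: 1

1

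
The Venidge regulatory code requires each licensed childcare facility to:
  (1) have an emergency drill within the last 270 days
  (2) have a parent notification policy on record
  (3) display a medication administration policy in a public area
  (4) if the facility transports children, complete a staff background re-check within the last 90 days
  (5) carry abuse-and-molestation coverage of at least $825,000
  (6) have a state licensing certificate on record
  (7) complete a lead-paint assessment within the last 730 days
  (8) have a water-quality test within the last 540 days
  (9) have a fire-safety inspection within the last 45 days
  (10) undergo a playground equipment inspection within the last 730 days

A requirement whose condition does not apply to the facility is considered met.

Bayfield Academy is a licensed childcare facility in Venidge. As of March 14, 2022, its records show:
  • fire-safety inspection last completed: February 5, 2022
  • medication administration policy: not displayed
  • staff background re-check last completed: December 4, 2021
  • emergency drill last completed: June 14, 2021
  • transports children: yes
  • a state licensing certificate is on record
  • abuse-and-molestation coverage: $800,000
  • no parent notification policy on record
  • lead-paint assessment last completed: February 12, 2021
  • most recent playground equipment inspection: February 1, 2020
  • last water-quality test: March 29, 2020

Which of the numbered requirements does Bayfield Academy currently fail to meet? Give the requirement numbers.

1, 2, 3, 4, 5, 8, 10

1. emergency drill 273 days ago vs limit 270 → not met
2. parent notification policy absent → not met
3. medication administration policy absent → not met
4. condition 'transports children' holds; staff background re-check 100 days ago vs limit 90 → not met
5. abuse-and-molestation coverage $800,000 < $825,000 → not met
6. state licensing certificate present → met
7. lead-paint assessment 395 days ago vs limit 730 → met
8. water-quality test 715 days ago vs limit 540 → not met
9. fire-safety inspection 37 days ago vs limit 45 → met
10. playground equipment inspection 772 days ago vs limit 730 → not met
Not met: 1, 2, 3, 4, 5, 8, 10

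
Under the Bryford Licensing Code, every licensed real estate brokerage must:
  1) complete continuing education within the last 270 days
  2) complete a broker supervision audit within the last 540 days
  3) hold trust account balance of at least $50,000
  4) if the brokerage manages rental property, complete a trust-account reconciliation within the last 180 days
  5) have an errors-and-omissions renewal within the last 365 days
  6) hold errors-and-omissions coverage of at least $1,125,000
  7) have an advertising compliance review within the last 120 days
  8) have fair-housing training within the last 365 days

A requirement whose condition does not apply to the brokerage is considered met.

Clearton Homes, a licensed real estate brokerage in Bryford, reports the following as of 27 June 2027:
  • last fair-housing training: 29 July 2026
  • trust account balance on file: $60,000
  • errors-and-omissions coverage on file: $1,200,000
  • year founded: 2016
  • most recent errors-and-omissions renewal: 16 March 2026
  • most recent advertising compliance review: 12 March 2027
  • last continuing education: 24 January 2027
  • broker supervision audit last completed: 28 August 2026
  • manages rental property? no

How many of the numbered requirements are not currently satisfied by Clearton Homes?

1

1. continuing education 154 days ago vs limit 270 → met
2. broker supervision audit 303 days ago vs limit 540 → met
3. trust account balance $60,000 ≥ $50,000 → met
4. condition 'manages rental property' does not hold → requirement n/a → met
5. errors-and-omissions renewal 468 days ago vs limit 365 → not met
6. errors-and-omissions coverage $1,200,000 ≥ $1,125,000 → met
7. advertising compliance review 107 days ago vs limit 120 → met
8. fair-housing training 333 days ago vs limit 365 → met
Not met: 1 of 8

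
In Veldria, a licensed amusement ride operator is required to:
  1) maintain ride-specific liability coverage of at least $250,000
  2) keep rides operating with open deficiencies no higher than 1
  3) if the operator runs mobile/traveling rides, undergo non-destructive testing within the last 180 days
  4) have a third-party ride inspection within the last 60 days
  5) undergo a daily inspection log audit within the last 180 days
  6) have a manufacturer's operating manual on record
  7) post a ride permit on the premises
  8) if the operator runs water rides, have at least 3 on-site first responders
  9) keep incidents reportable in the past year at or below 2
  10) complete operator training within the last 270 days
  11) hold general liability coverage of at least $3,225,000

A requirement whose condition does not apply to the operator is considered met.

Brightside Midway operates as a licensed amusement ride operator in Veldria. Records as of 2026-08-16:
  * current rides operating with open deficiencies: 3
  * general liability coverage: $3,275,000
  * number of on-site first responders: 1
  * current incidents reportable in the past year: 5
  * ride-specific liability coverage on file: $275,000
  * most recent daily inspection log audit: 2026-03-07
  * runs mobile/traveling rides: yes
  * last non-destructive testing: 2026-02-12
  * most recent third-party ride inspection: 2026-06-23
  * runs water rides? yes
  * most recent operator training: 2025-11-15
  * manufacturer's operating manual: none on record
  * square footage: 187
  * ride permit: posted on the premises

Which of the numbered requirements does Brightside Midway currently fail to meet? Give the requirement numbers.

1. ride-specific liability coverage $275,000 ≥ $250,000 → met
2. rides operating with open deficiencies 3 > 1 → not met
3. condition 'runs mobile/traveling rides' holds; non-destructive testing 185 days ago vs limit 180 → not met
4. third-party ride inspection 54 days ago vs limit 60 → met
5. daily inspection log audit 162 days ago vs limit 180 → met
6. manufacturer's operating manual absent → not met
7. ride permit present → met
8. condition 'runs water rides' holds; on-site first responders 1 < 3 → not met
9. incidents reportable in the past year 5 > 2 → not met
10. operator training 274 days ago vs limit 270 → not met
11. general liability coverage $3,275,000 ≥ $3,225,000 → met
Not met: 2, 3, 6, 8, 9, 10

2, 3, 6, 8, 9, 10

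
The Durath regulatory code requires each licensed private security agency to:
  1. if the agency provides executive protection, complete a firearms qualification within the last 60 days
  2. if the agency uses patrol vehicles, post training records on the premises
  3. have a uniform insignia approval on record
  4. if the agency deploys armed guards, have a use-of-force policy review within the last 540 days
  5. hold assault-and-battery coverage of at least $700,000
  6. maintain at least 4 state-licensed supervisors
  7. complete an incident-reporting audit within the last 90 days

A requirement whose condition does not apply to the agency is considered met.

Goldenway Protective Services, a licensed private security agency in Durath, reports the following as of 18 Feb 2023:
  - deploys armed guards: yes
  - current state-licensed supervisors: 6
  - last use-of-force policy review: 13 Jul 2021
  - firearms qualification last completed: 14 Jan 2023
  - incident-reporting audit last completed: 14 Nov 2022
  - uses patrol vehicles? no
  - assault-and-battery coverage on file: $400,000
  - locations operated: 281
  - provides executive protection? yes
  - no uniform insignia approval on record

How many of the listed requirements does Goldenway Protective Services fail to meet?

1. condition 'provides executive protection' holds; firearms qualification 35 days ago vs limit 60 → met
2. condition 'uses patrol vehicles' does not hold → requirement n/a → met
3. uniform insignia approval absent → not met
4. condition 'deploys armed guards' holds; use-of-force policy review 585 days ago vs limit 540 → not met
5. assault-and-battery coverage $400,000 < $700,000 → not met
6. state-licensed supervisors 6 ≥ 4 → met
7. incident-reporting audit 96 days ago vs limit 90 → not met
Not met: 4 of 7

4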